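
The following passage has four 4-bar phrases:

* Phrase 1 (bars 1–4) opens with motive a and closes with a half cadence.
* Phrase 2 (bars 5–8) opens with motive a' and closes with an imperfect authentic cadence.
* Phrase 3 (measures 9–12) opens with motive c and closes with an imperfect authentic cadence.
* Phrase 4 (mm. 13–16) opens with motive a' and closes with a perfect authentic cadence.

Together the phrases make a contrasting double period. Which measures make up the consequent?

measures 9–16

In a double period the first pair of phrases (ending imperfect authentic cadence) is the large antecedent and the second pair (ending perfect authentic cadence) is the large consequent; the consequent is measures 9–16.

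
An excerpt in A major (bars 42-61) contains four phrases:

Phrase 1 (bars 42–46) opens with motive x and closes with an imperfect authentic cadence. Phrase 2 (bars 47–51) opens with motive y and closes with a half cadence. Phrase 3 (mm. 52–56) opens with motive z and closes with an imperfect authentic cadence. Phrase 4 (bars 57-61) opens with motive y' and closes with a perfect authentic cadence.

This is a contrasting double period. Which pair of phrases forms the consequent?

phrases 3 and 4

In a double period the first pair of phrases (ending half cadence) is the large antecedent and the second pair (ending perfect authentic cadence) is the large consequent; the consequent is phrases 3 and 4.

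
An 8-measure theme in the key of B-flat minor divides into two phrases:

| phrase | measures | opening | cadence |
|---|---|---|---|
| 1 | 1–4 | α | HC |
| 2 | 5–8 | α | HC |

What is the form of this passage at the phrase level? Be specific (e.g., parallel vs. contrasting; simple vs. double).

Both phrases have the same opening (α) and the same cadence (half cadence): the second is a restatement, not a consequent, so this is a repeated phrase rather than a period.

repeated phrase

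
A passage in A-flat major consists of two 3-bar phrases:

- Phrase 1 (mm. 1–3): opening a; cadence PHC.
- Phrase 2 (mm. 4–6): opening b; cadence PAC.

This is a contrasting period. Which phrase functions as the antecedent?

phrase 1

The phrase ending with the weaker cadence (Phrygian half cadence) is the antecedent; the one ending more conclusively (perfect authentic cadence) is the consequent. The antecedent is phrase 1.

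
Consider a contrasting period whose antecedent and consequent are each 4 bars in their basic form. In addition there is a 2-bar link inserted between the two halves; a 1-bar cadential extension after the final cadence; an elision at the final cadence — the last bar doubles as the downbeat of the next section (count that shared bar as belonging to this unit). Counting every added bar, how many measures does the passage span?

11 measures

Basic contrasting period: 4 + 4 = 8 bars.
8 (basic form) + 2 (link) + 1 (cadential extension) = 11.
The elision shares a bar with the next section but does not change this unit's count.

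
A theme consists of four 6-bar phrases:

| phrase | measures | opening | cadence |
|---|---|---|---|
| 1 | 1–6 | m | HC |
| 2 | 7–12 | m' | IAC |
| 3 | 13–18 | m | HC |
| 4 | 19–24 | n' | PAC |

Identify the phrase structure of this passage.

parallel double period

Four phrases in two halves: the first half (measures 1–12) ends with an imperfect authentic cadence, the second (bars 13-24) with a perfect authentic cadence — a large antecedent–consequent pair, i.e. a double period.
Phrase 3 begins with the same material as phrase 1, making it parallel.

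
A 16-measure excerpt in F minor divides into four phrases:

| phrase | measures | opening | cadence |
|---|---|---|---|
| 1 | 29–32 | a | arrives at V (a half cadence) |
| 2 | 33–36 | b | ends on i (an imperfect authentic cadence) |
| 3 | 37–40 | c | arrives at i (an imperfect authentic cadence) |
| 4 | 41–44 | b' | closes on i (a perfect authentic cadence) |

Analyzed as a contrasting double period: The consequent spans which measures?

measures 37–44

In a double period the four phrases pair into a large antecedent (phrases 1–2, ending imperfect authentic cadence) and a large consequent (phrases 3–4, ending perfect authentic cadence). The consequent spans mm. 37–44.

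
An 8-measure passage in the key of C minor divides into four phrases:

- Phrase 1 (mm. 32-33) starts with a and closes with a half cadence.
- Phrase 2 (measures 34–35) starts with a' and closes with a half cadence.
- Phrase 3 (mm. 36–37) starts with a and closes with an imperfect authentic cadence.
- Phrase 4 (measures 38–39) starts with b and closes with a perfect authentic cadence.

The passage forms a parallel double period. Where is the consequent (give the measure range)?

measures 36–39

In a double period the four phrases pair into a large antecedent (phrases 1–2, ending half cadence) and a large consequent (phrases 3–4, ending perfect authentic cadence). The consequent spans measures 36–39.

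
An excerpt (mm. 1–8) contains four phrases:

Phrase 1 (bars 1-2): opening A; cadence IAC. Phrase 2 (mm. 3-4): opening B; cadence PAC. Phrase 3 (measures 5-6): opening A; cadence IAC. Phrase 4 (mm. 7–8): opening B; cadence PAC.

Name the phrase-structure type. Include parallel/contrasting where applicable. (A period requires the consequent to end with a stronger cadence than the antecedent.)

repeated period

The cadence pattern IAC–PAC–IAC–PAC is weak–strong twice, and phrases 3–4 restate phrases 1–2: a period heard twice, not a double period (which would end weakly at phrase 2).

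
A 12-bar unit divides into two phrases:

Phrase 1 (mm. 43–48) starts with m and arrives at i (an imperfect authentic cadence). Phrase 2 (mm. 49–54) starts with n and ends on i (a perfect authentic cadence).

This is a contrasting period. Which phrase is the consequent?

The phrase ending with the weaker cadence (imperfect authentic cadence) is the antecedent; the one ending more conclusively (perfect authentic cadence) is the consequent. The consequent is phrase 2.

phrase 2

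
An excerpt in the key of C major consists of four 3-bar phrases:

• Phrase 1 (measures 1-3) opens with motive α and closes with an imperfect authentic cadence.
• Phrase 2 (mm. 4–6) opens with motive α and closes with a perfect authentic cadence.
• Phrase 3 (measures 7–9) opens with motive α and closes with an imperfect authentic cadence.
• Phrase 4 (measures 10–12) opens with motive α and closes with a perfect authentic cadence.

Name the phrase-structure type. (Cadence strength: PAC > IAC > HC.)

The cadence pattern IAC–PAC–IAC–PAC is weak–strong twice, and phrases 3–4 restate phrases 1–2: a period heard twice, not a double period (which would end weakly at phrase 2).

repeated period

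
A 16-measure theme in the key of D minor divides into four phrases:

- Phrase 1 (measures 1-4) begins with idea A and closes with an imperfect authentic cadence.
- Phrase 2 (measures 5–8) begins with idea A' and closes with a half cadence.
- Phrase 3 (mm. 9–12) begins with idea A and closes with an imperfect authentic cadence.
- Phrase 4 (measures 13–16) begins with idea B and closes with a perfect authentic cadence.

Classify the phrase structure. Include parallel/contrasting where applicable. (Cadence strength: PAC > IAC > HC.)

parallel double period

Four phrases in two halves: the first half (measures 1-8) ends with a half cadence, the second (mm. 9–16) with a perfect authentic cadence — a large antecedent–consequent pair, i.e. a double period.
Phrase 3 begins with the same material as phrase 1, making it parallel.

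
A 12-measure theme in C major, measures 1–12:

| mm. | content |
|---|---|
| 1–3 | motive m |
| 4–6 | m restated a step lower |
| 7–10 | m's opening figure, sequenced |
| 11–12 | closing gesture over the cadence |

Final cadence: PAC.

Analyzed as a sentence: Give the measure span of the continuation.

measures 7–12

After the presentation (bars 1–6), the continuation covers the fragmentation through the cadence: mm. 7–12.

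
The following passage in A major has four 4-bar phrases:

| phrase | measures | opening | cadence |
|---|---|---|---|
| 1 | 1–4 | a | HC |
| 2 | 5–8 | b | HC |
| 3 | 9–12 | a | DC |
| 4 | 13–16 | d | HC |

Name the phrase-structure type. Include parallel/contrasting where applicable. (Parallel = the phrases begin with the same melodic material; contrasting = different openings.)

phrase group

Phrase 4 ends with a half cadence, no stronger than phrase 2's half cadence, so the four phrases do not form a double period; nor do phrases 3–4 duplicate 1–2, so it is not a repeated period. With no phrase reaching a conclusive cadence, the passage is a phrase group.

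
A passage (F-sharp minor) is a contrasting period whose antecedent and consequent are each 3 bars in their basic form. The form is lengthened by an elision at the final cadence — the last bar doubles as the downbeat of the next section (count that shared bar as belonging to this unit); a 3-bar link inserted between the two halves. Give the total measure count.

Basic contrasting period: 3 + 3 = 6 bars.
6 (basic form) + 3 (link) = 9.
The elision shares a bar with the next section but does not change this unit's count.

9 measures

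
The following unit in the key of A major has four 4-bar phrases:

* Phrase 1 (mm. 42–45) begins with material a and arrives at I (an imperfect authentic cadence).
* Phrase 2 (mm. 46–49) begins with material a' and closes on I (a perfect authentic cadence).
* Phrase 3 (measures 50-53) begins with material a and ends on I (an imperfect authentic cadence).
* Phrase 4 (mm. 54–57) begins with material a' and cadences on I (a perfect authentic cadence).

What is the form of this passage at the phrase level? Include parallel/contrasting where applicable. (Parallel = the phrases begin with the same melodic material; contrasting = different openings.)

repeated period

The cadence pattern IAC–PAC–IAC–PAC is weak–strong twice, and phrases 3–4 restate phrases 1–2: a period heard twice, not a double period (which would end weakly at phrase 2).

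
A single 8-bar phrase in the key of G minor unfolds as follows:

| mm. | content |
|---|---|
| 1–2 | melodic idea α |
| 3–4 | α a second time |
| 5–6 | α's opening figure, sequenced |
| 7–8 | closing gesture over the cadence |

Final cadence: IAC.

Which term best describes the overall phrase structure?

sentence

Basic idea (mm. 1-2) + its repetition (mm. 3-4) form the presentation; fragmentation and cadence (mm. 5-8) form the continuation — the 8-bar whole is a sentence.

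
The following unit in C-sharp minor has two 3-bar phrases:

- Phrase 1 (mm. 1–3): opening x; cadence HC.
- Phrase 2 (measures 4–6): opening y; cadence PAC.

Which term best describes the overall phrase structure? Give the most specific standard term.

Phrase 1 ends with a half cadence (weaker) and phrase 2 with a perfect authentic cadence (stronger): antecedent + consequent = a period.
The two phrases open with different material (x / y), so the period is contrasting.

contrasting period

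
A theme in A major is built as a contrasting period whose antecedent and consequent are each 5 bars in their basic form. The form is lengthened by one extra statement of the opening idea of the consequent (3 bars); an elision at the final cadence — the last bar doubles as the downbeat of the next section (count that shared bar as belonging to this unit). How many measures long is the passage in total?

13 measures

Basic contrasting period: 5 + 5 = 10 bars.
10 (basic form) + 3 (extra statement) = 13.
The elision shares a bar with the next section but does not change this unit's count.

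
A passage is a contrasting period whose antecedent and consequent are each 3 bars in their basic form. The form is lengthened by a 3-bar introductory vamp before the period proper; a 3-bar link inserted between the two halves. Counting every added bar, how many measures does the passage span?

12 measures

Basic contrasting period: 3 + 3 = 6 bars.
6 (basic form) + 3 (introduction) + 3 (link) = 12.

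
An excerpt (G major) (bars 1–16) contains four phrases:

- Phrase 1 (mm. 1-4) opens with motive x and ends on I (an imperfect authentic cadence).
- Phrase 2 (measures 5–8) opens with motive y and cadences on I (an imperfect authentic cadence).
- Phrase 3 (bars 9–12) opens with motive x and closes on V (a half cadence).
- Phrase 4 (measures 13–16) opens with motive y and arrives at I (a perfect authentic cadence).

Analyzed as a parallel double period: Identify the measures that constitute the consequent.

In a double period the four phrases pair into a large antecedent (phrases 1–2, ending imperfect authentic cadence) and a large consequent (phrases 3–4, ending perfect authentic cadence). The consequent spans measures 9–16.

measures 9–16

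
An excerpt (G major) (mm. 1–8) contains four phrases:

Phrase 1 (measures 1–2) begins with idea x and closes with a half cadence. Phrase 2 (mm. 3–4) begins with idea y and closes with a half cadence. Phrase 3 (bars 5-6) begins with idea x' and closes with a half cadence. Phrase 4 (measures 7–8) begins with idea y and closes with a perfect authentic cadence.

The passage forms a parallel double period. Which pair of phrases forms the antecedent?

phrases 1 and 2

In a double period the first pair of phrases (ending half cadence) is the large antecedent and the second pair (ending perfect authentic cadence) is the large consequent; the antecedent is phrases 1 and 2.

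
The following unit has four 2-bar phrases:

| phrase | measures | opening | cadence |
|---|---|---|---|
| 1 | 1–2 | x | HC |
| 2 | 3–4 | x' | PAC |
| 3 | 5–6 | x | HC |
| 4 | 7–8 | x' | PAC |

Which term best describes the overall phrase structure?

The cadence pattern HC–PAC–HC–PAC is weak–strong twice, and phrases 3–4 restate phrases 1–2: a period heard twice, not a double period (which would end weakly at phrase 2).

repeated period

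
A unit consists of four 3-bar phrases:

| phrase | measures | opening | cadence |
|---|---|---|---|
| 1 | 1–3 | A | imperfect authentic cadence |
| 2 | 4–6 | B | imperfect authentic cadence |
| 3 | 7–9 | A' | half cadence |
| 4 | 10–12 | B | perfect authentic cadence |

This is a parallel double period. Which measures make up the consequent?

measures 7–12

In a double period the first pair of phrases (ending imperfect authentic cadence) is the large antecedent and the second pair (ending perfect authentic cadence) is the large consequent; the consequent is measures 7–12.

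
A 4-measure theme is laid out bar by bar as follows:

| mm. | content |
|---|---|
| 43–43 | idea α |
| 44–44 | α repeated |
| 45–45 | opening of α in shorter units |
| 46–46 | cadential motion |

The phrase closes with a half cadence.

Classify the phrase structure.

Basic idea (m. 43) + its repetition (m. 44) form the presentation; fragmentation and cadence (measures 45–46) form the continuation — the 4-bar whole is a sentence.

sentence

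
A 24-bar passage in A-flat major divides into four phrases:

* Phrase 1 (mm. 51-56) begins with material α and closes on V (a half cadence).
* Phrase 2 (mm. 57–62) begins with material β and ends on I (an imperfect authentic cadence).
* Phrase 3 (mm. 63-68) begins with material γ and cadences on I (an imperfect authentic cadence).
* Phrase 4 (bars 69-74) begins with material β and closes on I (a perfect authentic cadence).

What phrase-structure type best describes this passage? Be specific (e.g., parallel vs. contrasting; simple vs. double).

contrasting double period

Four phrases in two halves: the first half (bars 51–62) ends with an imperfect authentic cadence, the second (measures 63–74) with a perfect authentic cadence — a large antecedent–consequent pair, i.e. a double period.
Phrase 3 begins with different material from phrase 1, making it contrasting.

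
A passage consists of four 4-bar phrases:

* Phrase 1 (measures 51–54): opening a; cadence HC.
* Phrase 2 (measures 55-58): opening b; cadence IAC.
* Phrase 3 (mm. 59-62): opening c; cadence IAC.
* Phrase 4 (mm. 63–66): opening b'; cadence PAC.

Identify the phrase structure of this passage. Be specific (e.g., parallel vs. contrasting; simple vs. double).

contrasting double period

Four phrases in two halves: the first half (mm. 51–58) ends with an imperfect authentic cadence, the second (bars 59-66) with a perfect authentic cadence — a large antecedent–consequent pair, i.e. a double period.
Phrase 3 begins with different material from phrase 1, making it contrasting.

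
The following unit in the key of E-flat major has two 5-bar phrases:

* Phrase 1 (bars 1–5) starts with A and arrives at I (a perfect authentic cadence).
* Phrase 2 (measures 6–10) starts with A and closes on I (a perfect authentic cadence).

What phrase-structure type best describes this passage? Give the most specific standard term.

repeated phrase

Both phrases have the same opening (A) and the same cadence (perfect authentic cadence): the second is a restatement, not a consequent, so this is a repeated phrase rather than a period.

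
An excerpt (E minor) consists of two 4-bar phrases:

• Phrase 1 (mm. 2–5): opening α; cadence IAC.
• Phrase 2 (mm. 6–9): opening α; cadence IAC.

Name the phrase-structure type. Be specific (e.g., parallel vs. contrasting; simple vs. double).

Both phrases have the same opening (α) and the same cadence (imperfect authentic cadence): the second is a restatement, not a consequent, so this is a repeated phrase rather than a period.

repeated phrase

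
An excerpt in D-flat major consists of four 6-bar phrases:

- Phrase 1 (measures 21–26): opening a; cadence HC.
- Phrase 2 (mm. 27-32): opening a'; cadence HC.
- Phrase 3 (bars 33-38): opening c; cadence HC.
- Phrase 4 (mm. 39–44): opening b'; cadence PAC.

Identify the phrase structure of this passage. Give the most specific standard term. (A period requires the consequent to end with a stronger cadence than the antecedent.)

contrasting double period

Four phrases in two halves: the first half (bars 21–32) ends with a half cadence, the second (mm. 33-44) with a perfect authentic cadence — a large antecedent–consequent pair, i.e. a double period.
Phrase 3 begins with different material from phrase 1, making it contrasting.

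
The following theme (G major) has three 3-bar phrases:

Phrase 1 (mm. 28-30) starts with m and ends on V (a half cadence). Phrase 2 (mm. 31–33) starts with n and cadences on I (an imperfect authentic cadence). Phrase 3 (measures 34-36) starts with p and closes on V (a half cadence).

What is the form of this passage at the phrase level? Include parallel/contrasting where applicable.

phrase group

The final phrase closes with a half cadence, which is not stronger than the preceding imperfect authentic cadence; the 3 phrases lack an overall antecedent–consequent design and so form a phrase group.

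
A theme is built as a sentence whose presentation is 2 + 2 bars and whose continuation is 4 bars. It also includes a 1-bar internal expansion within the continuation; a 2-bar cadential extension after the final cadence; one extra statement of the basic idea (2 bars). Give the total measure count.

Basic sentence: 2 + 2 + 4 = 8 bars.
8 (basic form) + 1 (internal expansion) + 2 (cadential extension) + 2 (extra statement) = 13.

13 measures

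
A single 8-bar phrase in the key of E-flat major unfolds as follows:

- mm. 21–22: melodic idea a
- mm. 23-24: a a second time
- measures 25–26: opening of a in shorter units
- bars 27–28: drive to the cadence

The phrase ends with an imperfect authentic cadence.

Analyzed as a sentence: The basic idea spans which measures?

measures 21–22

The presentation of a sentence is the basic idea (measures 21–22) plus its repetition (mm. 23–24); the basic idea is therefore bars 21–22.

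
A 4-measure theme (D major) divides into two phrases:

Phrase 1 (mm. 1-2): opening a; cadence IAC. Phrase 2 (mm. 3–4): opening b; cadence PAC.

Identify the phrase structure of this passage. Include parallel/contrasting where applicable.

contrasting period

Phrase 1 ends with an imperfect authentic cadence (weaker) and phrase 2 with a perfect authentic cadence (stronger): antecedent + consequent = a period.
The two phrases open with different material (a / b), so the period is contrasting.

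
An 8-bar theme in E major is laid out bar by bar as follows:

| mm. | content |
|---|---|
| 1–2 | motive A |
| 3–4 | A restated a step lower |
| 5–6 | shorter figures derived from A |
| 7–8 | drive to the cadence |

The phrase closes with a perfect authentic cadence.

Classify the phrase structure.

sentence

Basic idea (mm. 1–2) + its repetition (bars 3–4) form the presentation; fragmentation and cadence (mm. 5–8) form the continuation — the 8-bar whole is a sentence.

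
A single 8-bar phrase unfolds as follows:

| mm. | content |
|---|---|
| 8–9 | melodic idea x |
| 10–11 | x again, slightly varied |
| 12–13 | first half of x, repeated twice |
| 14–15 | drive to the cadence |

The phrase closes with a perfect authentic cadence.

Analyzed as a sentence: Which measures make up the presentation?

The presentation of a sentence is the basic idea (mm. 8-9) plus its repetition (measures 10–11); the presentation is therefore bars 8-11.

measures 8–11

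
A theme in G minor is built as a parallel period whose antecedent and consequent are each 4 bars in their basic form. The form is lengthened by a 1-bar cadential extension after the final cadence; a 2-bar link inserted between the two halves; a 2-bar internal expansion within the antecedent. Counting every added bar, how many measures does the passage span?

Basic parallel period: 4 + 4 = 8 bars.
8 (basic form) + 1 (cadential extension) + 2 (link) + 2 (internal expansion) = 13.

13 measures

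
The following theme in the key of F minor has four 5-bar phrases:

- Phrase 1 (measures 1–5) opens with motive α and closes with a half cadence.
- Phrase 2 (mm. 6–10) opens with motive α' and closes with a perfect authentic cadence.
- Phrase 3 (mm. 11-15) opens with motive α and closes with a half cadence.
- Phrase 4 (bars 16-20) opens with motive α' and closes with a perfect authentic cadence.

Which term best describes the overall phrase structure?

The cadence pattern HC–PAC–HC–PAC is weak–strong twice, and phrases 3–4 restate phrases 1–2: a period heard twice, not a double period (which would end weakly at phrase 2).

repeated period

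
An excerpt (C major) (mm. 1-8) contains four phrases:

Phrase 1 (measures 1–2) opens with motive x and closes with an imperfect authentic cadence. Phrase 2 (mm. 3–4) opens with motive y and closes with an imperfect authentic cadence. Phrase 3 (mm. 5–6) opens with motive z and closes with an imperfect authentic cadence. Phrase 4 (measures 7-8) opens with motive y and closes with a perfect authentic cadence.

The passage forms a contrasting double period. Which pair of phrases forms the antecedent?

In a double period the first pair of phrases (ending imperfect authentic cadence) is the large antecedent and the second pair (ending perfect authentic cadence) is the large consequent; the antecedent is phrases 1 and 2.

phrases 1 and 2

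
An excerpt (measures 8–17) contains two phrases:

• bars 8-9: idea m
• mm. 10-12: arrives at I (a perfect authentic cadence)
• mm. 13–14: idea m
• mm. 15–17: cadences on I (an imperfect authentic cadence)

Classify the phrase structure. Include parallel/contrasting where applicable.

phrase group

The second phrase closes with an imperfect authentic cadence, which is not stronger than the first phrase's perfect authentic cadence; without a weak→strong cadential pair there is no antecedent–consequent relationship, so this is a phrase group rather than a period.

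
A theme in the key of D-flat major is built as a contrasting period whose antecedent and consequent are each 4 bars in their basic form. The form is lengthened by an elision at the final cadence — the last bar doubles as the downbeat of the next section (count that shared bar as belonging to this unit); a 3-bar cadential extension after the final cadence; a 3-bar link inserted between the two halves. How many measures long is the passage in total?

Basic contrasting period: 4 + 4 = 8 bars.
8 (basic form) + 3 (cadential extension) + 3 (link) = 14.
The elision shares a bar with the next section but does not change this unit's count.

14 measures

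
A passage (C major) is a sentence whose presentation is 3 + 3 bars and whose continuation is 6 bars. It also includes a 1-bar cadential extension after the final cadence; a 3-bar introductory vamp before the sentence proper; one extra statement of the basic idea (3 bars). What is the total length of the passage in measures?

19 measures

Basic sentence: 3 + 3 + 6 = 12 bars.
12 (basic form) + 1 (cadential extension) + 3 (introduction) + 3 (extra statement) = 19.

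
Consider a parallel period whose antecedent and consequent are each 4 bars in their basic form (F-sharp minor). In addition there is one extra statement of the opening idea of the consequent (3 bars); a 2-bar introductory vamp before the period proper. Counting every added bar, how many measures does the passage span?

13 measures

Basic parallel period: 4 + 4 = 8 bars.
8 (basic form) + 3 (extra statement) + 2 (introduction) = 13.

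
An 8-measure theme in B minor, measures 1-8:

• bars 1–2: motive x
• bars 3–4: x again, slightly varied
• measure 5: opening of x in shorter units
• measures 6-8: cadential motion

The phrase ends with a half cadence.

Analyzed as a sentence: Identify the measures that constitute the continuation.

After the presentation (mm. 1–4), the continuation covers the fragmentation through the cadence: measures 5-8.

measures 5–8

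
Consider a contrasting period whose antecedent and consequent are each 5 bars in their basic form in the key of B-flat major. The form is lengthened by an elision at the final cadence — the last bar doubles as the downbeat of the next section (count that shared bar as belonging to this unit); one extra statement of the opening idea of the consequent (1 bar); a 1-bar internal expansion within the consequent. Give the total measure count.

12 measures

Basic contrasting period: 5 + 5 = 10 bars.
10 (basic form) + 1 (extra statement) + 1 (internal expansion) = 12.
The elision shares a bar with the next section but does not change this unit's count.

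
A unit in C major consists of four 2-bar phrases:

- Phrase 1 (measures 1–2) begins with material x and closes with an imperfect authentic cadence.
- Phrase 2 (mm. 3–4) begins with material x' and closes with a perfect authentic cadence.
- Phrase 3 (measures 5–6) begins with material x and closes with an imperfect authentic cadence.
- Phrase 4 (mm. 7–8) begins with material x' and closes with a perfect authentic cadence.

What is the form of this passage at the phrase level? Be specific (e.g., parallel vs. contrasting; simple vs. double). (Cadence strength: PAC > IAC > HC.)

The cadence pattern IAC–PAC–IAC–PAC is weak–strong twice, and phrases 3–4 restate phrases 1–2: a period heard twice, not a double period (which would end weakly at phrase 2).

repeated period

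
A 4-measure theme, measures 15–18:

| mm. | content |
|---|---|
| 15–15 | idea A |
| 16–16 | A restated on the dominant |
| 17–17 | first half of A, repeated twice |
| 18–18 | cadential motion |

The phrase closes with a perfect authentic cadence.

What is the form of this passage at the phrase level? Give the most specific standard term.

sentence

Basic idea (m. 15) + its repetition (bar 16) form the presentation; fragmentation and cadence (mm. 17–18) form the continuation — the 4-bar whole is a sentence.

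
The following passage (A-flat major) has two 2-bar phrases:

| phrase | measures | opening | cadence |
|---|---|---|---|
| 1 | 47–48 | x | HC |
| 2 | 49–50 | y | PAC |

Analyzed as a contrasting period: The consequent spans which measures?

The antecedent is the phrase ending with the weaker cadence (half cadence, phrase 1) and the consequent the one ending more conclusively (perfect authentic cadence, phrase 2); the consequent is bars 49-50.

measures 49–50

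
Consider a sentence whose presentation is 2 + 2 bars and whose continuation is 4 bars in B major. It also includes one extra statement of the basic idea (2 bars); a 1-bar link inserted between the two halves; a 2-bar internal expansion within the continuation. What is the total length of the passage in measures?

13 measures

Basic sentence: 2 + 2 + 4 = 8 bars.
8 (basic form) + 2 (extra statement) + 1 (link) + 2 (internal expansion) = 13.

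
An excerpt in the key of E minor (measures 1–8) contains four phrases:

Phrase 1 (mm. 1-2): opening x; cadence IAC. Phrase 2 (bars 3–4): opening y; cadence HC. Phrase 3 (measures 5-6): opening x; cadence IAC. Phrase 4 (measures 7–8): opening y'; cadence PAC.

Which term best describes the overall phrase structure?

Four phrases in two halves: the first half (bars 1–4) ends with a half cadence, the second (measures 5-8) with a perfect authentic cadence — a large antecedent–consequent pair, i.e. a double period.
Phrase 3 begins with the same material as phrase 1, making it parallel.

parallel double period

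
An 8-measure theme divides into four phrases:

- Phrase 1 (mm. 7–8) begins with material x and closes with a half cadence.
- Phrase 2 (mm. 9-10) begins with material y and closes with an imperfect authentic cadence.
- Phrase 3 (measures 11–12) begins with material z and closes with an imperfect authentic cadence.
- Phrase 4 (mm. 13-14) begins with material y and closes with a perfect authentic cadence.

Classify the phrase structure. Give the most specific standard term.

Four phrases in two halves: the first half (mm. 7–10) ends with an imperfect authentic cadence, the second (measures 11–14) with a perfect authentic cadence — a large antecedent–consequent pair, i.e. a double period.
Phrase 3 begins with different material from phrase 1, making it contrasting.

contrasting double period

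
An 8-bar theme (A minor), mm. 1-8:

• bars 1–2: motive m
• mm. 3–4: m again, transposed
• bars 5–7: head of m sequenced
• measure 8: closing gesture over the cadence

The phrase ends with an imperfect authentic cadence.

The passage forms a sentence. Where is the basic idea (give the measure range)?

The presentation of a sentence is the basic idea (mm. 1-2) plus its repetition (bars 3-4); the basic idea is therefore mm. 1-2.

measures 1–2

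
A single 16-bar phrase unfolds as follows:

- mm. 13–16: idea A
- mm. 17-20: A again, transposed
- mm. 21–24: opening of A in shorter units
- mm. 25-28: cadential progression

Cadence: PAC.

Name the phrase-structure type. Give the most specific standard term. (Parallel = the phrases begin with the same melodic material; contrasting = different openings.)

sentence

Basic idea (measures 13-16) + its repetition (mm. 17-20) form the presentation; fragmentation and cadence (bars 21-28) form the continuation — the 16-bar whole is a sentence.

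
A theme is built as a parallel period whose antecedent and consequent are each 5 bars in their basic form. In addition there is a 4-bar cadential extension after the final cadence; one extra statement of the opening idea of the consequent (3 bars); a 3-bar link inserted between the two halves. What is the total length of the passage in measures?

20 measures

Basic parallel period: 5 + 5 = 10 bars.
10 (basic form) + 4 (cadential extension) + 3 (extra statement) + 3 (link) = 20.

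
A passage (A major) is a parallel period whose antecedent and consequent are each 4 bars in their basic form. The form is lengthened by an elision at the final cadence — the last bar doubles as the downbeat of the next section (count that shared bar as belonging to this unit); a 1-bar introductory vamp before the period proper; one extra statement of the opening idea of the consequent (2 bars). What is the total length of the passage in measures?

11 measures

Basic parallel period: 4 + 4 = 8 bars.
8 (basic form) + 1 (introduction) + 2 (extra statement) = 11.
The elision shares a bar with the next section but does not change this unit's count.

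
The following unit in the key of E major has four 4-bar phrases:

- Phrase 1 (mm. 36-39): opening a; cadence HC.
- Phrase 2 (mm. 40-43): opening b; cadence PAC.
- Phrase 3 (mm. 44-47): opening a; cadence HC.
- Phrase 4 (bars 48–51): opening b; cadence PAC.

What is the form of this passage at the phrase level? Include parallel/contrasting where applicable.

repeated period

The cadence pattern HC–PAC–HC–PAC is weak–strong twice, and phrases 3–4 restate phrases 1–2: a period heard twice, not a double period (which would end weakly at phrase 2).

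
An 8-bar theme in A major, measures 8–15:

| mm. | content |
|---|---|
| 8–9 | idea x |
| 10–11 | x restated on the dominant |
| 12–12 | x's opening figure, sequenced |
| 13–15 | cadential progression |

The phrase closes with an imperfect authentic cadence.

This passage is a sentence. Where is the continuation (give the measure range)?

measures 12–15

After the presentation (bars 8–11), the continuation covers the fragmentation through the cadence: mm. 12–15.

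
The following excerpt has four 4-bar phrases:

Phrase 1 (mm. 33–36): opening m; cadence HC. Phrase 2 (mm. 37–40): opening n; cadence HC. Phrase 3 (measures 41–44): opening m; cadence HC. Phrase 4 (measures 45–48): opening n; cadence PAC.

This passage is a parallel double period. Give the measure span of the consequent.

measures 41–48

In a double period the four phrases pair into a large antecedent (phrases 1–2, ending half cadence) and a large consequent (phrases 3–4, ending perfect authentic cadence). The consequent spans bars 41–48.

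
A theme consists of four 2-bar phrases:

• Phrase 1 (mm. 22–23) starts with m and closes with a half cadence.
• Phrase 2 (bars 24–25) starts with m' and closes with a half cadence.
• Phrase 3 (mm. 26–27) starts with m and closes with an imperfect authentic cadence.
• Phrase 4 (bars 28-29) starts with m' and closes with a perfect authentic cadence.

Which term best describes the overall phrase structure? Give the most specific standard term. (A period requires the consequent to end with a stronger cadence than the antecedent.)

parallel double period

Four phrases in two halves: the first half (measures 22–25) ends with a half cadence, the second (bars 26–29) with a perfect authentic cadence — a large antecedent–consequent pair, i.e. a double period.
Phrase 3 begins with the same material as phrase 1, making it parallel.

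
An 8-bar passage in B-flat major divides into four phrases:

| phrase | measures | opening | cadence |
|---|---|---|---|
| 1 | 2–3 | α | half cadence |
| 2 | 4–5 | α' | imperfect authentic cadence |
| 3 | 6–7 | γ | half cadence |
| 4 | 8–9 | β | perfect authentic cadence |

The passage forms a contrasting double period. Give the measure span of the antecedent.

measures 2–5

In a double period the first pair of phrases (ending imperfect authentic cadence) is the large antecedent and the second pair (ending perfect authentic cadence) is the large consequent; the antecedent is measures 2–5.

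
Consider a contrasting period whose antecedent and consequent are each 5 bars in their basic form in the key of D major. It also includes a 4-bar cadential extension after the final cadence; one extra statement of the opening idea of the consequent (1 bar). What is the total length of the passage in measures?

15 measures

Basic contrasting period: 5 + 5 = 10 bars.
10 (basic form) + 4 (cadential extension) + 1 (extra statement) = 15.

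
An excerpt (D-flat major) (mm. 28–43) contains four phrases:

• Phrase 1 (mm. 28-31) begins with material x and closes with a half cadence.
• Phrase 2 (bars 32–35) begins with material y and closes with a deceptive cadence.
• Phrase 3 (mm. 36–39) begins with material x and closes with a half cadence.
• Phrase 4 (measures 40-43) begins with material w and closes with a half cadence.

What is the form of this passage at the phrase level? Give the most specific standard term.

Phrase 4 ends with a half cadence, no stronger than phrase 2's deceptive cadence, so the four phrases do not form a double period; nor do phrases 3–4 duplicate 1–2, so it is not a repeated period. With no phrase reaching a conclusive cadence, the passage is a phrase group.

phrase group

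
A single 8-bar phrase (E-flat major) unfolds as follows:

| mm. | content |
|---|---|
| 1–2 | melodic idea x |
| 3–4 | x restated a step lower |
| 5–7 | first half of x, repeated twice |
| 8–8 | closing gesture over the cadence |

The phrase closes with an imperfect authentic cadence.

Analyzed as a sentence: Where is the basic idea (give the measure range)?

measures 1–2

The presentation of a sentence is the basic idea (bars 1–2) plus its repetition (mm. 3–4); the basic idea is therefore mm. 1–2.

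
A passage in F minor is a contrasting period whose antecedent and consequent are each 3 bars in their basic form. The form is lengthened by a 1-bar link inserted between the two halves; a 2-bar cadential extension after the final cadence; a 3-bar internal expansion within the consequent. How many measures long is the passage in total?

Basic contrasting period: 3 + 3 = 6 bars.
6 (basic form) + 1 (link) + 2 (cadential extension) + 3 (internal expansion) = 12.

12 measures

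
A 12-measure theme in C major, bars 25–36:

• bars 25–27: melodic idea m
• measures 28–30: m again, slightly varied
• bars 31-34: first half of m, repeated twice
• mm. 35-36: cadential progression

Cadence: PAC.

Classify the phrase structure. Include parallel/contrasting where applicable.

Basic idea (mm. 25–27) + its repetition (measures 28–30) form the presentation; fragmentation and cadence (mm. 31-36) form the continuation — the 12-bar whole is a sentence.

sentence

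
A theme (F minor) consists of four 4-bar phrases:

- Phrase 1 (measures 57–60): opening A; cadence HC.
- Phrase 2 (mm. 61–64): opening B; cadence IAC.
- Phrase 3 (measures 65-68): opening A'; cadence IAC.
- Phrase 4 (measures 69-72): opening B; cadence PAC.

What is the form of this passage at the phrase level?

parallel double period

Four phrases in two halves: the first half (measures 57-64) ends with an imperfect authentic cadence, the second (mm. 65-72) with a perfect authentic cadence — a large antecedent–consequent pair, i.e. a double period.
Phrase 3 begins with the same material as phrase 1, making it parallel.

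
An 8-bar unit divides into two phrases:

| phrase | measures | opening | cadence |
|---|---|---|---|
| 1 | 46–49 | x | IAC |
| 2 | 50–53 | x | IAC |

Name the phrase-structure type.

Both phrases have the same opening (x) and the same cadence (imperfect authentic cadence): the second is a restatement, not a consequent, so this is a repeated phrase rather than a period.

repeated phrase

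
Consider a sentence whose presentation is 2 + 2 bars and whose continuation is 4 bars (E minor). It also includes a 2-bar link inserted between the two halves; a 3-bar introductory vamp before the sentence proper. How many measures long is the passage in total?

13 measures

Basic sentence: 2 + 2 + 4 = 8 bars.
8 (basic form) + 2 (link) + 3 (introduction) = 13.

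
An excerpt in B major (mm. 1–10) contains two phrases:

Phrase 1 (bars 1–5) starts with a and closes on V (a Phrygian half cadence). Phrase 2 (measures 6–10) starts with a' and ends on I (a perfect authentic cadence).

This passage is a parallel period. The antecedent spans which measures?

measures 1–5

The antecedent is the phrase ending with the weaker cadence (Phrygian half cadence, phrase 1) and the consequent the one ending more conclusively (perfect authentic cadence, phrase 2); the antecedent is mm. 1-5.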